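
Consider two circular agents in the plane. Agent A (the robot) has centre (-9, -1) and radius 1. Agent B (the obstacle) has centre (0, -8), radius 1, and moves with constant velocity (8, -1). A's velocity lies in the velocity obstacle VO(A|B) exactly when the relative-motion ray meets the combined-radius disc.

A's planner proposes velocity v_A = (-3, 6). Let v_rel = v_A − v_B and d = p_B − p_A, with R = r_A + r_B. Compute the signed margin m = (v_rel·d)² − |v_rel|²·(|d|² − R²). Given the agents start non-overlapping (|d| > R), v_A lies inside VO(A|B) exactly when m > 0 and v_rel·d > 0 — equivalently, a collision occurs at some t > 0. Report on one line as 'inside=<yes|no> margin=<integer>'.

d = (9, -7),  |d|² = 130;  R = 1+1 = 2,  c = 130−2² = 126
v_rel = (-11, 7),  |v_rel|² = 170;  v_rel·d = (-11)·(9) + (7)·(-7) = -148
170·t² + 296·t + 126 = 0  ⇒  m = (-148)² − 170·126 = 484
m = 484 > 0,  v_rel·d = -148 < 0  ⇒  outside

inside=no margin=484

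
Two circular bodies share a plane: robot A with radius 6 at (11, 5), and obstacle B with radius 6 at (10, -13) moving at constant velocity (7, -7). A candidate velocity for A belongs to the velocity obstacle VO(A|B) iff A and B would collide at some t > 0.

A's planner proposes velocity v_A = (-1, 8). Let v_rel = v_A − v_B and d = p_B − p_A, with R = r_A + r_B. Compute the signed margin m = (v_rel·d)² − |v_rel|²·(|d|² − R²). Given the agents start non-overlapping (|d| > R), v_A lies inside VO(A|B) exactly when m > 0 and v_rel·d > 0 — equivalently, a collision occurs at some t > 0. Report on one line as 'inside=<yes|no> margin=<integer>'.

d = (-1, -18),  |d|² = 325;  R = 6+6 = 12,  c = 325−12² = 181
v_rel = (-8, 15),  |v_rel|² = 289;  v_rel·d = (-8)·(-1) + (15)·(-18) = -262
289·t² + 524·t + 181 = 0  ⇒  m = (-262)² − 289·181 = 16335
m = 16335 > 0,  v_rel·d = -262 < 0  ⇒  outside

inside=no margin=16335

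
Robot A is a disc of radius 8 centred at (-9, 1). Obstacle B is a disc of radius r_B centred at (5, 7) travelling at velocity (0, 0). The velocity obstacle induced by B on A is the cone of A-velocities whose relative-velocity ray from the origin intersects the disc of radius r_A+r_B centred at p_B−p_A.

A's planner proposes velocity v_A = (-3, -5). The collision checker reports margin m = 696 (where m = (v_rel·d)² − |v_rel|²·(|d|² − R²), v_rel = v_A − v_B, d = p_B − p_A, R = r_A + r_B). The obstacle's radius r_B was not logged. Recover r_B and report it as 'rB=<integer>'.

m = 696
d = (14, 6);  v_rel = (-3, -5),  |v_rel|² = 34
v_rel×d = (-3)·(6) − (-5)·(14) = 52
since m = R²·34 − 52²:  R² = (2704 + 696) / 34 = 100
R = √100 = 10  ⇒  r_B = 10 − 8 = 2

rB=2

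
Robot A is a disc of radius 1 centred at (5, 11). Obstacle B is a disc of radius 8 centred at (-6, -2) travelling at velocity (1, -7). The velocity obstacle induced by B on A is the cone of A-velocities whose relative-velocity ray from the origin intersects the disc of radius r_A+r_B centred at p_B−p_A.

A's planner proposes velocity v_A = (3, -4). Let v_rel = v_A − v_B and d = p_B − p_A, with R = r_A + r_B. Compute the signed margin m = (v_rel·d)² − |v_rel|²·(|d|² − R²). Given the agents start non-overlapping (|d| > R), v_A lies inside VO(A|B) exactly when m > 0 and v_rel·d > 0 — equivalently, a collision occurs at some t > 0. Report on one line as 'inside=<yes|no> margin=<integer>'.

d = (-11, -13),  |d|² = 290;  R = 1+8 = 9,  c = 290−9² = 209
v_rel = (2, 3),  |v_rel|² = 13;  v_rel·d = (2)·(-11) + (3)·(-13) = -61
13·t² + 122·t + 209 = 0  ⇒  m = (-61)² − 13·209 = 1004
m = 1004 > 0,  v_rel·d = -61 < 0  ⇒  outside

inside=no margin=1004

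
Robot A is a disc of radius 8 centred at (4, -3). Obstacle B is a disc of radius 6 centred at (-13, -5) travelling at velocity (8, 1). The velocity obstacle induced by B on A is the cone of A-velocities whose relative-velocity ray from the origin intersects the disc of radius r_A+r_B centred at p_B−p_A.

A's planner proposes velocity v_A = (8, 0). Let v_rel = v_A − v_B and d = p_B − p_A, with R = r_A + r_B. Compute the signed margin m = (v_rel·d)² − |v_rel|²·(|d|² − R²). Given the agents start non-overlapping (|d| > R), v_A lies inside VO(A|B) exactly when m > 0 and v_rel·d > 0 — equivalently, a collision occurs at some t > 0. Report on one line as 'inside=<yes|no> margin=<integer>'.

d = (-17, -2),  |d|² = 293;  R = 8+6 = 14,  c = 293−14² = 97
v_rel = (0, -1),  |v_rel|² = 1;  v_rel·d = (0)·(-17) + (-1)·(-2) = 2
1·t² − 4·t + 97 = 0  ⇒  m = 2² − 1·97 = -93
m = -93 < 0,  v_rel·d = 2 > 0  ⇒  outside

inside=no margin=-93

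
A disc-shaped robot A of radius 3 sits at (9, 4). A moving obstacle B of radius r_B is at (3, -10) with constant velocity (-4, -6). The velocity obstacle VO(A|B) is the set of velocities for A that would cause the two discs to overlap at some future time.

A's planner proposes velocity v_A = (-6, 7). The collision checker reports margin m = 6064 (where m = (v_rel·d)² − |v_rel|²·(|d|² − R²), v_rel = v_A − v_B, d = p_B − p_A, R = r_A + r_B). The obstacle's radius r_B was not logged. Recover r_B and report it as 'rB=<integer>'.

m = 6064
d = (-6, -14);  v_rel = (-2, 13),  |v_rel|² = 173
v_rel×d = (-2)·(-14) − (13)·(-6) = 106
since m = R²·173 − 106²:  R² = (11236 + 6064) / 173 = 100
R = √100 = 10  ⇒  r_B = 10 − 3 = 7

rB=7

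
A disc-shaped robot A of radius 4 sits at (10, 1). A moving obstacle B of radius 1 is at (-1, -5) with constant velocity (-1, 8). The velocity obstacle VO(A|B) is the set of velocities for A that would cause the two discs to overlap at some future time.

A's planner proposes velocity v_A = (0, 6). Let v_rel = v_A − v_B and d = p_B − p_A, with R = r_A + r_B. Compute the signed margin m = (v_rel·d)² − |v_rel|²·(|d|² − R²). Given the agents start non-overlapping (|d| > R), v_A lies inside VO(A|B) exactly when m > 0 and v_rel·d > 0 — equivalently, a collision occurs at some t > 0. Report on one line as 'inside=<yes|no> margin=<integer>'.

d = (-11, -6),  |d|² = 157;  R = 4+1 = 5,  c = 157−5² = 132
v_rel = (1, -2),  |v_rel|² = 5;  v_rel·d = (1)·(-11) + (-2)·(-6) = 1
5·t² − 2·t + 132 = 0  ⇒  m = 1² − 5·132 = -659
m = -659 < 0,  v_rel·d = 1 > 0  ⇒  outside

inside=no margin=-659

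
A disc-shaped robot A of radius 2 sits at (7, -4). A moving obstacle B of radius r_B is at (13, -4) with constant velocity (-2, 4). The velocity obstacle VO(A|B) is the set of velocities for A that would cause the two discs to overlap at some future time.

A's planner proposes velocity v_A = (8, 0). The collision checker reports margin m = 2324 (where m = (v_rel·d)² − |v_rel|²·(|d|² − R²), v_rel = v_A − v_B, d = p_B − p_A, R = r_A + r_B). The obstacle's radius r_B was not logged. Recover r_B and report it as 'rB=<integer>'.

m = 2324
d = (6, 0);  v_rel = (10, -4),  |v_rel|² = 116
v_rel×d = (10)·(0) − (-4)·(6) = 24
since m = R²·116 − 24²:  R² = (576 + 2324) / 116 = 25
R = √25 = 5  ⇒  r_B = 5 − 2 = 3

rB=3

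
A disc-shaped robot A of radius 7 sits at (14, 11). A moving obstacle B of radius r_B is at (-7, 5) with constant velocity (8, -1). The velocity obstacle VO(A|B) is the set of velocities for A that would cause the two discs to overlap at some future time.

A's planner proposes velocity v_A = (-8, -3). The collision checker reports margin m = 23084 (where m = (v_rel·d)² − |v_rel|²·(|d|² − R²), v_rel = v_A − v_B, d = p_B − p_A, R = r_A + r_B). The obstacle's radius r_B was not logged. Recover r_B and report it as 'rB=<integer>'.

m = 23084
d = (-21, -6);  v_rel = (-16, -2),  |v_rel|² = 260
v_rel×d = (-16)·(-6) − (-2)·(-21) = 54
since m = R²·260 − 54²:  R² = (2916 + 23084) / 260 = 100
R = √100 = 10  ⇒  r_B = 10 − 7 = 3

rB=3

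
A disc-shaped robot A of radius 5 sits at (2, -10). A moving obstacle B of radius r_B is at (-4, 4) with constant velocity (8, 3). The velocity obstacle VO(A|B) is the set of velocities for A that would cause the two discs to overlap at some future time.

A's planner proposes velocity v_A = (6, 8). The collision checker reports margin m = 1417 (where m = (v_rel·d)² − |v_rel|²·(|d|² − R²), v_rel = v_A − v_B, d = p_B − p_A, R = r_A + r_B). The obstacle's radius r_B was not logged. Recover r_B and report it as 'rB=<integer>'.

m = 1417
d = (-6, 14);  v_rel = (-2, 5),  |v_rel|² = 29
v_rel×d = (-2)·(14) − (5)·(-6) = 2
since m = R²·29 − 2²:  R² = (4 + 1417) / 29 = 49
R = √49 = 7  ⇒  r_B = 7 − 5 = 2

rB=2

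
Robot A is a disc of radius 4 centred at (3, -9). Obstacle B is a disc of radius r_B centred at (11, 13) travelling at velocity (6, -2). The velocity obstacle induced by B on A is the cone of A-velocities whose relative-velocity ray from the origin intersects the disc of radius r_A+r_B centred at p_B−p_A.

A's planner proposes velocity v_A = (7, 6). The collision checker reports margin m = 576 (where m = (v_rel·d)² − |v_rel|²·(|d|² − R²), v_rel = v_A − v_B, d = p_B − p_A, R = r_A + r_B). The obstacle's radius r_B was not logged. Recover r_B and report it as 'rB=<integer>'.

m = 576
d = (8, 22);  v_rel = (1, 8),  |v_rel|² = 65
v_rel×d = (1)·(22) − (8)·(8) = -42
since m = R²·65 − (-42)²:  R² = (1764 + 576) / 65 = 36
R = √36 = 6  ⇒  r_B = 6 − 4 = 2

rB=2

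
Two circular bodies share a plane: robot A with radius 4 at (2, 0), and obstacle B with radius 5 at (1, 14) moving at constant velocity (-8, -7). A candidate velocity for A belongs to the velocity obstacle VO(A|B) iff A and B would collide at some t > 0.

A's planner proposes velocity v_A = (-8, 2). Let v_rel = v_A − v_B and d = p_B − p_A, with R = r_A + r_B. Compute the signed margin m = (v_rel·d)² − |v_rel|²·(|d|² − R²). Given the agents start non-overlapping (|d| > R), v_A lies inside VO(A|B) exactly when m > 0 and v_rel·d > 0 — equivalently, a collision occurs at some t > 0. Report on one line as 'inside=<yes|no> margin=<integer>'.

d = (-1, 14),  |d|² = 197;  R = 4+5 = 9,  c = 197−9² = 116
v_rel = (0, 9),  |v_rel|² = 81;  v_rel·d = (0)·(-1) + (9)·(14) = 126
81·t² − 252·t + 116 = 0  ⇒  m = 126² − 81·116 = 6480
m = 6480 > 0,  v_rel·d = 126 > 0  ⇒  inside

inside=yes margin=6480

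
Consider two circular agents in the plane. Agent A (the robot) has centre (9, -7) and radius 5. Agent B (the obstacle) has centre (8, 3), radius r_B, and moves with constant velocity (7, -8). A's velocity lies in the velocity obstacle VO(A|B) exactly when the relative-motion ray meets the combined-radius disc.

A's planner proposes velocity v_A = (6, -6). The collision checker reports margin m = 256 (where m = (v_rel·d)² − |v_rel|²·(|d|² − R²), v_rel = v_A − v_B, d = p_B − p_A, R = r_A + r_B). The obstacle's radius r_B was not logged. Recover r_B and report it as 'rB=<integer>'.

m = 256
d = (-1, 10);  v_rel = (-1, 2),  |v_rel|² = 5
v_rel×d = (-1)·(10) − (2)·(-1) = -8
since m = R²·5 − (-8)²:  R² = (64 + 256) / 5 = 64
R = √64 = 8  ⇒  r_B = 8 − 5 = 3

rB=3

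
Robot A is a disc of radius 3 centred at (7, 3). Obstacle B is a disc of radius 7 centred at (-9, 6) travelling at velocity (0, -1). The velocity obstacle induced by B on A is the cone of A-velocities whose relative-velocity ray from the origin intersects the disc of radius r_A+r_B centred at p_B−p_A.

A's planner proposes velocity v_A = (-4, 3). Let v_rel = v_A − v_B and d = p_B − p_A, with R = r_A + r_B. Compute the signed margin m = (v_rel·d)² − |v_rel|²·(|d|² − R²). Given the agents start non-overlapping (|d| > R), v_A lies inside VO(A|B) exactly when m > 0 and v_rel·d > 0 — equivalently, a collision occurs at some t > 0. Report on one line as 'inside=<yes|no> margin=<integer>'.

d = (-16, 3),  |d|² = 265;  R = 3+7 = 10,  c = 265−10² = 165
v_rel = (-4, 4),  |v_rel|² = 32;  v_rel·d = (-4)·(-16) + (4)·(3) = 76
32·t² − 152·t + 165 = 0  ⇒  m = 76² − 32·165 = 496
m = 496 > 0,  v_rel·d = 76 > 0  ⇒  inside

inside=yes margin=496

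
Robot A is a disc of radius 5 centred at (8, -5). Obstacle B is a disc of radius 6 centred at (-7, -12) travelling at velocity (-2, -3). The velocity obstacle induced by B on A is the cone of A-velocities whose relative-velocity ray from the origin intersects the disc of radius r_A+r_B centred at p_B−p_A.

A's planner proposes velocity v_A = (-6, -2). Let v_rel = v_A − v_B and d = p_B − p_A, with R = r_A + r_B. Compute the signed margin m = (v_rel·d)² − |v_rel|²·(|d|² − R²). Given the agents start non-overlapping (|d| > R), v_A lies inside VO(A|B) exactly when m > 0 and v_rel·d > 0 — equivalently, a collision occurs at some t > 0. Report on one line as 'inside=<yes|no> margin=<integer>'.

d = (-15, -7),  |d|² = 274;  R = 5+6 = 11,  c = 274−11² = 153
v_rel = (-4, 1),  |v_rel|² = 17;  v_rel·d = (-4)·(-15) + (1)·(-7) = 53
17·t² − 106·t + 153 = 0  ⇒  m = 53² − 17·153 = 208
m = 208 > 0,  v_rel·d = 53 > 0  ⇒  inside

inside=yes margin=208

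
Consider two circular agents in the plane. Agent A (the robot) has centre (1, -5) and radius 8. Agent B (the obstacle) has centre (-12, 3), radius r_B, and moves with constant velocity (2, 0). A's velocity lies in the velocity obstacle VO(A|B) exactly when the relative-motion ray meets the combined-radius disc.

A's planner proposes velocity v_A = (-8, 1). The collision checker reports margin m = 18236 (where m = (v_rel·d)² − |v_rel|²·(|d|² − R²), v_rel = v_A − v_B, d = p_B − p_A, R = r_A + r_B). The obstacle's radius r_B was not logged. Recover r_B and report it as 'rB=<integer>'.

m = 18236
d = (-13, 8);  v_rel = (-10, 1),  |v_rel|² = 101
v_rel×d = (-10)·(8) − (1)·(-13) = -67
since m = R²·101 − (-67)²:  R² = (4489 + 18236) / 101 = 225
R = √225 = 15  ⇒  r_B = 15 − 8 = 7

rB=7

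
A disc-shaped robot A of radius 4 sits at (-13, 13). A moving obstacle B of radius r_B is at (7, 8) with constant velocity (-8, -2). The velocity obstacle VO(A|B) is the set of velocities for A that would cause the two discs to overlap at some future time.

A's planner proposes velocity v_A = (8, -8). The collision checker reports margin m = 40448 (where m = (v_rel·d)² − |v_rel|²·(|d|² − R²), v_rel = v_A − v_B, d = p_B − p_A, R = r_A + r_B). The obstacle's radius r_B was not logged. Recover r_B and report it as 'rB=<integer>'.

m = 40448
d = (20, -5);  v_rel = (16, -6),  |v_rel|² = 292
v_rel×d = (16)·(-5) − (-6)·(20) = 40
since m = R²·292 − 40²:  R² = (1600 + 40448) / 292 = 144
R = √144 = 12  ⇒  r_B = 12 − 4 = 8

rB=8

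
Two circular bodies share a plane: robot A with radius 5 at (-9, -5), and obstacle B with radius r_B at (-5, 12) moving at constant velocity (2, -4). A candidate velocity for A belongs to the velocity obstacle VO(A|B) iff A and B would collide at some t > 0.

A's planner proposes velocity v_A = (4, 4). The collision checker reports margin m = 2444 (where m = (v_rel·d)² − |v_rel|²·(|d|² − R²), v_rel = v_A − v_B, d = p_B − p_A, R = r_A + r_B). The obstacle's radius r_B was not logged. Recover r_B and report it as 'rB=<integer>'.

m = 2444
d = (4, 17);  v_rel = (2, 8),  |v_rel|² = 68
v_rel×d = (2)·(17) − (8)·(4) = 2
since m = R²·68 − 2²:  R² = (4 + 2444) / 68 = 36
R = √36 = 6  ⇒  r_B = 6 − 5 = 1

rB=1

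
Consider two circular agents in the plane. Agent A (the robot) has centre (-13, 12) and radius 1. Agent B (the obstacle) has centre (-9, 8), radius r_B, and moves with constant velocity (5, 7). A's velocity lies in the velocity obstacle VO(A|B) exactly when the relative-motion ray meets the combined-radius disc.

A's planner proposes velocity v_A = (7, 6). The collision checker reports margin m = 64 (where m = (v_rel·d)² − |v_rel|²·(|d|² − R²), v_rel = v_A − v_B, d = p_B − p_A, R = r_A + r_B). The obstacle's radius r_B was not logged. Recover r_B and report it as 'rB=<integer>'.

m = 64
d = (4, -4);  v_rel = (2, -1),  |v_rel|² = 5
v_rel×d = (2)·(-4) − (-1)·(4) = -4
since m = R²·5 − (-4)²:  R² = (16 + 64) / 5 = 16
R = √16 = 4  ⇒  r_B = 4 − 1 = 3

rB=3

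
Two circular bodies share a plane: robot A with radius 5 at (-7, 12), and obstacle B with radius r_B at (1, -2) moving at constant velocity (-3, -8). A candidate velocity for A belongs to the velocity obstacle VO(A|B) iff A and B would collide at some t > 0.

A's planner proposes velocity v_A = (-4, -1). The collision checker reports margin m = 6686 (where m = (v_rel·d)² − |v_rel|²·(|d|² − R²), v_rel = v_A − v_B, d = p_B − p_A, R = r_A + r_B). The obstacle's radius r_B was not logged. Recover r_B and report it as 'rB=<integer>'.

m = 6686
d = (8, -14);  v_rel = (-1, 7),  |v_rel|² = 50
v_rel×d = (-1)·(-14) − (7)·(8) = -42
since m = R²·50 − (-42)²:  R² = (1764 + 6686) / 50 = 169
R = √169 = 13  ⇒  r_B = 13 − 5 = 8

rB=8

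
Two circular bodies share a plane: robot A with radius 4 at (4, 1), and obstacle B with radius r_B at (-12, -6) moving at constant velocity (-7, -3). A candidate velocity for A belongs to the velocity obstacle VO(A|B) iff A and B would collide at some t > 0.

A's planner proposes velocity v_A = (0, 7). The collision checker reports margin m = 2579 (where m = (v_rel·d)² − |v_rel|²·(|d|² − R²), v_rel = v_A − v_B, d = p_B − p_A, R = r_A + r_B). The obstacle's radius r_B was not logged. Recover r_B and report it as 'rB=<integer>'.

m = 2579
d = (-16, -7);  v_rel = (7, 10),  |v_rel|² = 149
v_rel×d = (7)·(-7) − (10)·(-16) = 111
since m = R²·149 − 111²:  R² = (12321 + 2579) / 149 = 100
R = √100 = 10  ⇒  r_B = 10 − 4 = 6

rB=6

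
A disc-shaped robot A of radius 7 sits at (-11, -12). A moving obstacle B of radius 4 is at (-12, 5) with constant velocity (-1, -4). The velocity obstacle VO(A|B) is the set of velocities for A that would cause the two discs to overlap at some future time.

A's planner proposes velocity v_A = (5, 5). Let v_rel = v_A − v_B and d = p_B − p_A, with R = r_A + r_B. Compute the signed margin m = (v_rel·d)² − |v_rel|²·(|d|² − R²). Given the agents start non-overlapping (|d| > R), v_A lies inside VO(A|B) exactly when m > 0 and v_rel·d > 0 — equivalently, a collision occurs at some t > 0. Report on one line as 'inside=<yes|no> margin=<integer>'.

d = (-1, 17),  |d|² = 290;  R = 7+4 = 11,  c = 290−11² = 169
v_rel = (6, 9),  |v_rel|² = 117;  v_rel·d = (6)·(-1) + (9)·(17) = 147
117·t² − 294·t + 169 = 0  ⇒  m = 147² − 117·169 = 1836
m = 1836 > 0,  v_rel·d = 147 > 0  ⇒  inside

inside=yes margin=1836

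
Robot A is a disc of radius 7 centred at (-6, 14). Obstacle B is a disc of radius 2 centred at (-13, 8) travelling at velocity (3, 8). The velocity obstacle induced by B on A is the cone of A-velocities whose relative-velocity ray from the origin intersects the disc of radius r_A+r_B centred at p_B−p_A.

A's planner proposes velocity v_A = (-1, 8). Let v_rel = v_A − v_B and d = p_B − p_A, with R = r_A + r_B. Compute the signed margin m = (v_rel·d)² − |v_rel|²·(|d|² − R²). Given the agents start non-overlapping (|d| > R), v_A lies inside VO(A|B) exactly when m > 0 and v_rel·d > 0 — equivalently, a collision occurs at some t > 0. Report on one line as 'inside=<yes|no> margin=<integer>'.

d = (-7, -6),  |d|² = 85;  R = 7+2 = 9,  c = 85−9² = 4
v_rel = (-4, 0),  |v_rel|² = 16;  v_rel·d = (-4)·(-7) + (0)·(-6) = 28
16·t² − 56·t + 4 = 0  ⇒  m = 28² − 16·4 = 720
m = 720 > 0,  v_rel·d = 28 > 0  ⇒  inside

inside=yes margin=720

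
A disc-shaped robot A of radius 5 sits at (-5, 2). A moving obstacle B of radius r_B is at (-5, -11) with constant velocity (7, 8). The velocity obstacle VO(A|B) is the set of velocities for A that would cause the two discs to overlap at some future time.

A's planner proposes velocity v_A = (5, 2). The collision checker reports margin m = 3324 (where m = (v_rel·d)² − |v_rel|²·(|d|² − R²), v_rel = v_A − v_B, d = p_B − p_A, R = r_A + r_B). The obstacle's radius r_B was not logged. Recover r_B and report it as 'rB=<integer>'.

m = 3324
d = (0, -13);  v_rel = (-2, -6),  |v_rel|² = 40
v_rel×d = (-2)·(-13) − (-6)·(0) = 26
since m = R²·40 − 26²:  R² = (676 + 3324) / 40 = 100
R = √100 = 10  ⇒  r_B = 10 − 5 = 5

rB=5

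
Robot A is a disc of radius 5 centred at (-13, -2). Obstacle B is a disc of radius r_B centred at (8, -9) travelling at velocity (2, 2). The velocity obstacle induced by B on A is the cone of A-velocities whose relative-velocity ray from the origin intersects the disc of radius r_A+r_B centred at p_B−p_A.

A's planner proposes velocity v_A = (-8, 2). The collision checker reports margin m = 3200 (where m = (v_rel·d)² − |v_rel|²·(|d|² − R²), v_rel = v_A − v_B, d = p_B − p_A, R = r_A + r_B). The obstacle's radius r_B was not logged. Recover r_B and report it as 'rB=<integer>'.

m = 3200
d = (21, -7);  v_rel = (-10, 0),  |v_rel|² = 100
v_rel×d = (-10)·(-7) − (0)·(21) = 70
since m = R²·100 − 70²:  R² = (4900 + 3200) / 100 = 81
R = √81 = 9  ⇒  r_B = 9 − 5 = 4

rB=4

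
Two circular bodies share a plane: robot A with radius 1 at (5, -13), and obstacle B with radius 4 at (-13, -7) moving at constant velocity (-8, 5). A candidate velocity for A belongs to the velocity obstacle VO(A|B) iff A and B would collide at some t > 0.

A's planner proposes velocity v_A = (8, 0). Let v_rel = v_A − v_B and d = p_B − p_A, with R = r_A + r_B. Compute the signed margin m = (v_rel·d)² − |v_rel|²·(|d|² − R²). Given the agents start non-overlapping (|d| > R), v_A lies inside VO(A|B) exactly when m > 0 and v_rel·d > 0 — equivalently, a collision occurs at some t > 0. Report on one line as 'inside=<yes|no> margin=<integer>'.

d = (-18, 6),  |d|² = 360;  R = 1+4 = 5,  c = 360−5² = 335
v_rel = (16, -5),  |v_rel|² = 281;  v_rel·d = (16)·(-18) + (-5)·(6) = -318
281·t² + 636·t + 335 = 0  ⇒  m = (-318)² − 281·335 = 6989
m = 6989 > 0,  v_rel·d = -318 < 0  ⇒  outside

inside=no margin=6989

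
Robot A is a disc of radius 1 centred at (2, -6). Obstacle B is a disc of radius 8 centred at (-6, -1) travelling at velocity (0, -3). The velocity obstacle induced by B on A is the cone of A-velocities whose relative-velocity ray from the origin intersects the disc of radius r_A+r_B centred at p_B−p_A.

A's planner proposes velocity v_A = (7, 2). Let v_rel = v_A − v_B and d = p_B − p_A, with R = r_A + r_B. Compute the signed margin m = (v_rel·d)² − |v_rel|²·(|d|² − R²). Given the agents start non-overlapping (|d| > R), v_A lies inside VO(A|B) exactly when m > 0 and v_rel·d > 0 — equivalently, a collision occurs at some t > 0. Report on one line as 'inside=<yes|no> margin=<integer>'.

d = (-8, 5),  |d|² = 89;  R = 1+8 = 9,  c = 89−9² = 8
v_rel = (7, 5),  |v_rel|² = 74;  v_rel·d = (7)·(-8) + (5)·(5) = -31
74·t² + 62·t + 8 = 0  ⇒  m = (-31)² − 74·8 = 369
m = 369 > 0,  v_rel·d = -31 < 0  ⇒  outside

inside=no margin=369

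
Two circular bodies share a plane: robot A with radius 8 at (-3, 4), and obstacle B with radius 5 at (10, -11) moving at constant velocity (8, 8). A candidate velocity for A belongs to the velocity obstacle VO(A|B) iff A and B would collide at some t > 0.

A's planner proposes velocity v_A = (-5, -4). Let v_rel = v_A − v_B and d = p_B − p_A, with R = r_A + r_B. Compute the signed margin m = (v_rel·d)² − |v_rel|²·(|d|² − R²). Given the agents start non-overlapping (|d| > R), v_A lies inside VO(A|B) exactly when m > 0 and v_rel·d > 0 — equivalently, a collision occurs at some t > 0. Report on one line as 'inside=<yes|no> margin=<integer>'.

d = (13, -15),  |d|² = 394;  R = 8+5 = 13,  c = 394−13² = 225
v_rel = (-13, -12),  |v_rel|² = 313;  v_rel·d = (-13)·(13) + (-12)·(-15) = 11
313·t² − 22·t + 225 = 0  ⇒  m = 11² − 313·225 = -70304
m = -70304 < 0,  v_rel·d = 11 > 0  ⇒  outside

inside=no margin=-70304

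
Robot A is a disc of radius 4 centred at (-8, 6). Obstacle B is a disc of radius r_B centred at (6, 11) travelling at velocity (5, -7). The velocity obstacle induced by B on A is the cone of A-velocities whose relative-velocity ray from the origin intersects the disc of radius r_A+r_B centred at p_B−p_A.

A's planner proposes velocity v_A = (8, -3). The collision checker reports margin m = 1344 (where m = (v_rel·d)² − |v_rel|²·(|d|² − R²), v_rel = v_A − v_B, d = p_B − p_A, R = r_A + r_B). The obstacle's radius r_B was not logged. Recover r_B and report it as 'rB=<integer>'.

m = 1344
d = (14, 5);  v_rel = (3, 4),  |v_rel|² = 25
v_rel×d = (3)·(5) − (4)·(14) = -41
since m = R²·25 − (-41)²:  R² = (1681 + 1344) / 25 = 121
R = √121 = 11  ⇒  r_B = 11 − 4 = 7

rB=7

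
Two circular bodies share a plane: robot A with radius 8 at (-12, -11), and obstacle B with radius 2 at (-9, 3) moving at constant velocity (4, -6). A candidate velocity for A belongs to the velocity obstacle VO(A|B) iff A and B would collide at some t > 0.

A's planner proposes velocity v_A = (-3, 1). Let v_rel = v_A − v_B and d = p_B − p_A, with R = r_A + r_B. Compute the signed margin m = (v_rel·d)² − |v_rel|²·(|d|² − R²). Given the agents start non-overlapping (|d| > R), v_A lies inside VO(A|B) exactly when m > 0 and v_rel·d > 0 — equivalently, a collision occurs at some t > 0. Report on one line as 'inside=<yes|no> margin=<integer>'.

d = (3, 14),  |d|² = 205;  R = 8+2 = 10,  c = 205−10² = 105
v_rel = (-7, 7),  |v_rel|² = 98;  v_rel·d = (-7)·(3) + (7)·(14) = 77
98·t² − 154·t + 105 = 0  ⇒  m = 77² − 98·105 = -4361
m = -4361 < 0,  v_rel·d = 77 > 0  ⇒  outside

inside=no margin=-4361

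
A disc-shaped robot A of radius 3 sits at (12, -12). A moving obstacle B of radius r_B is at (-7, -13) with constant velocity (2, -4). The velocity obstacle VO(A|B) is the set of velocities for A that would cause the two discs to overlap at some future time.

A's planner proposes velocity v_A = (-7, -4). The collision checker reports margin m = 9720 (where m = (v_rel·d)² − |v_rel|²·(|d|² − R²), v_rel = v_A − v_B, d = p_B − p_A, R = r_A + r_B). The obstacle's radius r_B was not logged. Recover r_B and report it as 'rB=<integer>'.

m = 9720
d = (-19, -1);  v_rel = (-9, 0),  |v_rel|² = 81
v_rel×d = (-9)·(-1) − (0)·(-19) = 9
since m = R²·81 − 9²:  R² = (81 + 9720) / 81 = 121
R = √121 = 11  ⇒  r_B = 11 − 3 = 8

rB=8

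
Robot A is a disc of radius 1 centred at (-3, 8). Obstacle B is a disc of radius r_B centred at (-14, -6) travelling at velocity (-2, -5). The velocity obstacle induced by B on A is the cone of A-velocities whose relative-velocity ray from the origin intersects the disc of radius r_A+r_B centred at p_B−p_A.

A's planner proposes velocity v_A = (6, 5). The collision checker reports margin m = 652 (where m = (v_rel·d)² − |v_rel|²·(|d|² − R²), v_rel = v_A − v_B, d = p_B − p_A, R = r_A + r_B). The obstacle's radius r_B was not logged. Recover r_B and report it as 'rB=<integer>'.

m = 652
d = (-11, -14);  v_rel = (8, 10),  |v_rel|² = 164
v_rel×d = (8)·(-14) − (10)·(-11) = -2
since m = R²·164 − (-2)²:  R² = (4 + 652) / 164 = 4
R = √4 = 2  ⇒  r_B = 2 − 1 = 1

rB=1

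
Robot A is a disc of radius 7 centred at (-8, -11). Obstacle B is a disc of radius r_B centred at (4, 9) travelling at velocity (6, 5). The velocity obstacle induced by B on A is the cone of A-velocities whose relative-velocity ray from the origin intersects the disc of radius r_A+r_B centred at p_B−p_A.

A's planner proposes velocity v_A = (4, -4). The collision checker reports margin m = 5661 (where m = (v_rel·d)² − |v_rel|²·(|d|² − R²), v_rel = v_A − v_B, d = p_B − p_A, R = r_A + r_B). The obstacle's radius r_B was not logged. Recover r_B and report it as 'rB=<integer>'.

m = 5661
d = (12, 20);  v_rel = (-2, -9),  |v_rel|² = 85
v_rel×d = (-2)·(20) − (-9)·(12) = 68
since m = R²·85 − 68²:  R² = (4624 + 5661) / 85 = 121
R = √121 = 11  ⇒  r_B = 11 − 7 = 4

rB=4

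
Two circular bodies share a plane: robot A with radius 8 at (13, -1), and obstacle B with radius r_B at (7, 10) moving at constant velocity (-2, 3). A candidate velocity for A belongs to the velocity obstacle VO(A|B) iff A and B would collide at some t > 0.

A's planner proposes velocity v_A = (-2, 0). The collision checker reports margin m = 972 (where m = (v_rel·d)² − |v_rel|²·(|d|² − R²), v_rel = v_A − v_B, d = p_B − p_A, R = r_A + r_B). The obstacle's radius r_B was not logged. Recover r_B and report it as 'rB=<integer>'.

m = 972
d = (-6, 11);  v_rel = (0, -3),  |v_rel|² = 9
v_rel×d = (0)·(11) − (-3)·(-6) = -18
since m = R²·9 − (-18)²:  R² = (324 + 972) / 9 = 144
R = √144 = 12  ⇒  r_B = 12 − 8 = 4

rB=4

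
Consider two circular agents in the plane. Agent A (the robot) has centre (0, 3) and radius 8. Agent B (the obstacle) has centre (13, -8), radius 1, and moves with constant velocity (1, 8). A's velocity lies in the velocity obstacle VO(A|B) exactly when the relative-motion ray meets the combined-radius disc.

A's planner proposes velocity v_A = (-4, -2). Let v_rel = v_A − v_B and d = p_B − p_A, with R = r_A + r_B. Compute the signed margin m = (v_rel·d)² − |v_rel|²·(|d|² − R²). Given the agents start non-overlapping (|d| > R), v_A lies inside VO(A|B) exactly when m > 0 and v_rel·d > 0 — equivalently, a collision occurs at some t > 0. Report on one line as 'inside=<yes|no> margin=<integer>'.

d = (13, -11),  |d|² = 290;  R = 8+1 = 9,  c = 290−9² = 209
v_rel = (-5, -10),  |v_rel|² = 125;  v_rel·d = (-5)·(13) + (-10)·(-11) = 45
125·t² − 90·t + 209 = 0  ⇒  m = 45² − 125·209 = -24100
m = -24100 < 0,  v_rel·d = 45 > 0  ⇒  outside

inside=no margin=-24100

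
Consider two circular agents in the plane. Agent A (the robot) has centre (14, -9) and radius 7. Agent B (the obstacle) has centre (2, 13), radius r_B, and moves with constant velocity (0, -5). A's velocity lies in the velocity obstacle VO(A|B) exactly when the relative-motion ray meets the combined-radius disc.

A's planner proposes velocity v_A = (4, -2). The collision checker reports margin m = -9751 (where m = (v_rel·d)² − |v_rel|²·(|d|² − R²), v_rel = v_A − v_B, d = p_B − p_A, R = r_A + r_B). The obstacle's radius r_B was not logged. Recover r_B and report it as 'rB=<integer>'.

m = -9751
d = (-12, 22);  v_rel = (4, 3),  |v_rel|² = 25
v_rel×d = (4)·(22) − (3)·(-12) = 124
since m = R²·25 − 124²:  R² = (15376 + -9751) / 25 = 225
R = √225 = 15  ⇒  r_B = 15 − 7 = 8

rB=8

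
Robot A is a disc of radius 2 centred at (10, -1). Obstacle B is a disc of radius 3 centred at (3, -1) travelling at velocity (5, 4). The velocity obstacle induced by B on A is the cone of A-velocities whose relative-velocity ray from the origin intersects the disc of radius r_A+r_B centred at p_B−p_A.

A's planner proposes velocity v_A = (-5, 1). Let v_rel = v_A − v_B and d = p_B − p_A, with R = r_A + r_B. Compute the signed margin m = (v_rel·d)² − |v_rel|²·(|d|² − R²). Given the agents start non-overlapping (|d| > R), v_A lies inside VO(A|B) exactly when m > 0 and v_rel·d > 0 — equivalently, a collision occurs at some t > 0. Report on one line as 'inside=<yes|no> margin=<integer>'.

d = (-7, 0),  |d|² = 49;  R = 2+3 = 5,  c = 49−5² = 24
v_rel = (-10, -3),  |v_rel|² = 109;  v_rel·d = (-10)·(-7) + (-3)·(0) = 70
109·t² − 140·t + 24 = 0  ⇒  m = 70² − 109·24 = 2284
m = 2284 > 0,  v_rel·d = 70 > 0  ⇒  inside

inside=yes margin=2284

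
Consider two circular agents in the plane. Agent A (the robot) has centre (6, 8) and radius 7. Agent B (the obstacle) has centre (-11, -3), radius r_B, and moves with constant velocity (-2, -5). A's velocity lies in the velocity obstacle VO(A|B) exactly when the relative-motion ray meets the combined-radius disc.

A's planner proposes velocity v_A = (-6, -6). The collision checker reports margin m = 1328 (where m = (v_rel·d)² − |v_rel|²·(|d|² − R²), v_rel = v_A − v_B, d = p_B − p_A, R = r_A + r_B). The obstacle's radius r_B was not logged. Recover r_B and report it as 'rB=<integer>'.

m = 1328
d = (-17, -11);  v_rel = (-4, -1),  |v_rel|² = 17
v_rel×d = (-4)·(-11) − (-1)·(-17) = 27
since m = R²·17 − 27²:  R² = (729 + 1328) / 17 = 121
R = √121 = 11  ⇒  r_B = 11 − 7 = 4

rB=4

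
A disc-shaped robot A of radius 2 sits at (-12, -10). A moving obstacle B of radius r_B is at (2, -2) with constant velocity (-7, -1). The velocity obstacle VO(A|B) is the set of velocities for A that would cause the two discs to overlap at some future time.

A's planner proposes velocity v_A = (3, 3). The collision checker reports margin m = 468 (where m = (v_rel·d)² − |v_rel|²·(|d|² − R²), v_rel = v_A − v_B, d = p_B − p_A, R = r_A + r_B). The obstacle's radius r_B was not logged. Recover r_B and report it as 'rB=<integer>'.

m = 468
d = (14, 8);  v_rel = (10, 4),  |v_rel|² = 116
v_rel×d = (10)·(8) − (4)·(14) = 24
since m = R²·116 − 24²:  R² = (576 + 468) / 116 = 9
R = √9 = 3  ⇒  r_B = 3 − 2 = 1

rB=1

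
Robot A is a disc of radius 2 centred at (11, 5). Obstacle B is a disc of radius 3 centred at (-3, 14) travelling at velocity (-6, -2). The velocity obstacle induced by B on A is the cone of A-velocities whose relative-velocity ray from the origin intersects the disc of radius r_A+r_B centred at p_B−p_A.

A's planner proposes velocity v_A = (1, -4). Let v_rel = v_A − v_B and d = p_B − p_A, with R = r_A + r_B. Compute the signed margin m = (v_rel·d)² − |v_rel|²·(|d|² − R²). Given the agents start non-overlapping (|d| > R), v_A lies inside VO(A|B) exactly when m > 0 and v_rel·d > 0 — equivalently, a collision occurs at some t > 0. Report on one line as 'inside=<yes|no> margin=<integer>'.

d = (-14, 9),  |d|² = 277;  R = 2+3 = 5,  c = 277−5² = 252
v_rel = (7, -2),  |v_rel|² = 53;  v_rel·d = (7)·(-14) + (-2)·(9) = -116
53·t² + 232·t + 252 = 0  ⇒  m = (-116)² − 53·252 = 100
m = 100 > 0,  v_rel·d = -116 < 0  ⇒  outside

inside=no margin=100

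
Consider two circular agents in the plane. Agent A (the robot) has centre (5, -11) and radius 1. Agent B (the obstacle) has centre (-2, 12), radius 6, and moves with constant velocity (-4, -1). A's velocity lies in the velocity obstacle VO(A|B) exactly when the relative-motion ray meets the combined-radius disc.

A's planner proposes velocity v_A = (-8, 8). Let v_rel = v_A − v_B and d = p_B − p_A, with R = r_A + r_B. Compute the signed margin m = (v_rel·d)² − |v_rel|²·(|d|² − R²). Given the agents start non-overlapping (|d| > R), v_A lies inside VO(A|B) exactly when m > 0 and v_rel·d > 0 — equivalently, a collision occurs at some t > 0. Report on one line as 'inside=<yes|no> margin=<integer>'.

d = (-7, 23),  |d|² = 578;  R = 1+6 = 7,  c = 578−7² = 529
v_rel = (-4, 9),  |v_rel|² = 97;  v_rel·d = (-4)·(-7) + (9)·(23) = 235
97·t² − 470·t + 529 = 0  ⇒  m = 235² − 97·529 = 3912
m = 3912 > 0,  v_rel·d = 235 > 0  ⇒  inside

inside=yes margin=3912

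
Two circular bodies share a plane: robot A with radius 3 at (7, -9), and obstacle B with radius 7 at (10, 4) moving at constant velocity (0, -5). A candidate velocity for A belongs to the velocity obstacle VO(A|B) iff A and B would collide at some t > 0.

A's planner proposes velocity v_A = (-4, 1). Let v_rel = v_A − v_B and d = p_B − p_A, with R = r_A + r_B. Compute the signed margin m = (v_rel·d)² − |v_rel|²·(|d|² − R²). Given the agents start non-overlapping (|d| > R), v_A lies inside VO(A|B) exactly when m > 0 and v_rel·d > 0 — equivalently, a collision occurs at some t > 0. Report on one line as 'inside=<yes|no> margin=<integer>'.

d = (3, 13),  |d|² = 178;  R = 3+7 = 10,  c = 178−10² = 78
v_rel = (-4, 6),  |v_rel|² = 52;  v_rel·d = (-4)·(3) + (6)·(13) = 66
52·t² − 132·t + 78 = 0  ⇒  m = 66² − 52·78 = 300
m = 300 > 0,  v_rel·d = 66 > 0  ⇒  inside

inside=yes margin=300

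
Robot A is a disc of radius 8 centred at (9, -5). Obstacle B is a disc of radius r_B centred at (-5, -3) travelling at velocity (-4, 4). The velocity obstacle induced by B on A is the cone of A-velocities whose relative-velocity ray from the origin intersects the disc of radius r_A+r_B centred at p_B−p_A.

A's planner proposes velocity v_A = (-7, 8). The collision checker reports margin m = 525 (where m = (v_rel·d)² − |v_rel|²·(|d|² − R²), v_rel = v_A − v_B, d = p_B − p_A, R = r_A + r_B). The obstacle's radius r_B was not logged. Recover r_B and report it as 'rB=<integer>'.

m = 525
d = (-14, 2);  v_rel = (-3, 4),  |v_rel|² = 25
v_rel×d = (-3)·(2) − (4)·(-14) = 50
since m = R²·25 − 50²:  R² = (2500 + 525) / 25 = 121
R = √121 = 11  ⇒  r_B = 11 − 8 = 3

rB=3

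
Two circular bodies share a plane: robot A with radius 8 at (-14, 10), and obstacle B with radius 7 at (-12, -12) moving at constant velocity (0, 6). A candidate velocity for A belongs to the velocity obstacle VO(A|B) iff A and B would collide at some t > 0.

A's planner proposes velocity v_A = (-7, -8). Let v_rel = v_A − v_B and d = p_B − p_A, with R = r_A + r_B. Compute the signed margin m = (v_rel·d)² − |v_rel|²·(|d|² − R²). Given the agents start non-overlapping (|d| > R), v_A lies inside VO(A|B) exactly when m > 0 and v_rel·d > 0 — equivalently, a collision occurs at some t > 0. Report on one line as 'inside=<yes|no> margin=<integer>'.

d = (2, -22),  |d|² = 488;  R = 8+7 = 15,  c = 488−15² = 263
v_rel = (-7, -14),  |v_rel|² = 245;  v_rel·d = (-7)·(2) + (-14)·(-22) = 294
245·t² − 588·t + 263 = 0  ⇒  m = 294² − 245·263 = 22001
m = 22001 > 0,  v_rel·d = 294 > 0  ⇒  inside

inside=yes margin=22001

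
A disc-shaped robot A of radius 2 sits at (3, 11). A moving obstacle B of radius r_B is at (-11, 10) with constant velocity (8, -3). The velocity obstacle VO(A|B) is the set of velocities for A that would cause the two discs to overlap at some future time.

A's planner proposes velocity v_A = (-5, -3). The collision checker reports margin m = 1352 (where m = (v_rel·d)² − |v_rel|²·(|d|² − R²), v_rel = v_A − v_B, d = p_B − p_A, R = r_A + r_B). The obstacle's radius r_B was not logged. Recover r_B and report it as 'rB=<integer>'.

m = 1352
d = (-14, -1);  v_rel = (-13, 0),  |v_rel|² = 169
v_rel×d = (-13)·(-1) − (0)·(-14) = 13
since m = R²·169 − 13²:  R² = (169 + 1352) / 169 = 9
R = √9 = 3  ⇒  r_B = 3 − 2 = 1

rB=1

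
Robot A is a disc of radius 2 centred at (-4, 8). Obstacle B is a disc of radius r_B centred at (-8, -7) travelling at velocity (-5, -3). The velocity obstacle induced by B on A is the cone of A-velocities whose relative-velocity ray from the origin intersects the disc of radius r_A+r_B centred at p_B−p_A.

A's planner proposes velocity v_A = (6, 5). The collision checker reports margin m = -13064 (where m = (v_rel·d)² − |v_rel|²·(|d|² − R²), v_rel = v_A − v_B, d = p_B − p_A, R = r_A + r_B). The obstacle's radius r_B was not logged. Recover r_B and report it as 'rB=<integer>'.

m = -13064
d = (-4, -15);  v_rel = (11, 8),  |v_rel|² = 185
v_rel×d = (11)·(-15) − (8)·(-4) = -133
since m = R²·185 − (-133)²:  R² = (17689 + -13064) / 185 = 25
R = √25 = 5  ⇒  r_B = 5 − 2 = 3

rB=3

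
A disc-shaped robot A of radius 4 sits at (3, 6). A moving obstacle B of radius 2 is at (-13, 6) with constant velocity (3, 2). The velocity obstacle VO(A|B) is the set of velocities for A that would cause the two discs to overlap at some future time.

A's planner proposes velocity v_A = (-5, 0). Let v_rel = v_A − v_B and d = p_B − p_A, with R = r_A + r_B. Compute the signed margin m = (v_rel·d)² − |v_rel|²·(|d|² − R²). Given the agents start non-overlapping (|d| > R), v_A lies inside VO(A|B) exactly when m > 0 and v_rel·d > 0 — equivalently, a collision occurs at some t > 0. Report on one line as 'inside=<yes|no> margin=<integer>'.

d = (-16, 0),  |d|² = 256;  R = 4+2 = 6,  c = 256−6² = 220
v_rel = (-8, -2),  |v_rel|² = 68;  v_rel·d = (-8)·(-16) + (-2)·(0) = 128
68·t² − 256·t + 220 = 0  ⇒  m = 128² − 68·220 = 1424
m = 1424 > 0,  v_rel·d = 128 > 0  ⇒  inside

inside=yes margin=1424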